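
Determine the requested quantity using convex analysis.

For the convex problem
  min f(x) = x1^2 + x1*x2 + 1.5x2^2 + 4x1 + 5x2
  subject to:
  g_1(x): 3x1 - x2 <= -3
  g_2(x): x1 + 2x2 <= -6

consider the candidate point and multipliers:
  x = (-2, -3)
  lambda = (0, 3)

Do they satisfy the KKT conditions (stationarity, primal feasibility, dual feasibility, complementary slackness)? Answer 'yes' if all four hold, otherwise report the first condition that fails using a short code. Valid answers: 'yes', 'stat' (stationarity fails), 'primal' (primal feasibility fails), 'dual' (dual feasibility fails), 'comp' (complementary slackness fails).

Gradient of f: grad f(x) = Q x + c = (-3, -6)
Constraint values g_i(x) = a_i^T x - b_i:
  g_1((-2, -3)) = 0
  g_2((-2, -3)) = -2
Stationarity residual: grad f(x) + sum_i lambda_i a_i = (0, 0)
  -> stationarity OK
Primal feasibility (all g_i <= 0): OK
Dual feasibility (all lambda_i >= 0): OK
Complementary slackness (lambda_i * g_i(x) = 0 for all i): FAILS

Verdict: the first failing condition is complementary_slackness -> comp.

comp


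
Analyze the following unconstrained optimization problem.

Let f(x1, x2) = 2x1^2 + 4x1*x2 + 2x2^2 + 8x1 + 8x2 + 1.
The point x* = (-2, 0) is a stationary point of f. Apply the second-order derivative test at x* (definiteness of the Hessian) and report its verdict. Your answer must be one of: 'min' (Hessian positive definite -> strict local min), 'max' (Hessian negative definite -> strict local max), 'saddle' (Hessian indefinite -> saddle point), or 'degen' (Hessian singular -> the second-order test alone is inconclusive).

Compute the Hessian H = grad^2 f:
  H = [[4, 4], [4, 4]]
Verify stationarity: grad f(x*) = H x* + g = (0, 0).
Eigenvalues of H: 0, 8.
H has a zero eigenvalue (singular; positive semidefinite but not definite), so H is neither positive definite, negative definite, nor indefinite. The second-order test alone is inconclusive -> degen.
(Indeed, f is constant along the null direction of H through x*, so x* is not a strict local extremum.)

degen


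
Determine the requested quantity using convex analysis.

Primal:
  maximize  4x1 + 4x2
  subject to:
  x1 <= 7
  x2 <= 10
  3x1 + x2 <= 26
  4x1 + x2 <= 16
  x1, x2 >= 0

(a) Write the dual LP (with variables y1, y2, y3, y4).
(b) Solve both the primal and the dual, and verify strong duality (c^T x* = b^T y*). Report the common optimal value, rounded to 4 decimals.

The standard primal-dual pair for 'max c^T x s.t. A x <= b, x >= 0' is:
  Dual:  min b^T y  s.t.  A^T y >= c,  y >= 0.

So the dual LP is:
  minimize  7y1 + 10y2 + 26y3 + 16y4
  subject to:
    y1 + 3y3 + 4y4 >= 4
    y2 + y3 + y4 >= 4
    y1, y2, y3, y4 >= 0

Solving the primal: x* = (1.5, 10).
  primal value c^T x* = 46.
Solving the dual: y* = (0, 3, 0, 1).
  dual value b^T y* = 46.
Strong duality: c^T x* = b^T y*. Confirmed.

46


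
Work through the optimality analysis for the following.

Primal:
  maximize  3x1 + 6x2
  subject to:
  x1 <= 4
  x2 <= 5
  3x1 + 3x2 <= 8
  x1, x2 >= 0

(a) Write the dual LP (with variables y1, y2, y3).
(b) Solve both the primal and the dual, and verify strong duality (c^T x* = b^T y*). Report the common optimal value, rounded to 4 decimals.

The standard primal-dual pair for 'max c^T x s.t. A x <= b, x >= 0' is:
  Dual:  min b^T y  s.t.  A^T y >= c,  y >= 0.

So the dual LP is:
  minimize  4y1 + 5y2 + 8y3
  subject to:
    y1 + 3y3 >= 3
    y2 + 3y3 >= 6
    y1, y2, y3 >= 0

Solving the primal: x* = (0, 2.6667).
  primal value c^T x* = 16.
Solving the dual: y* = (0, 0, 2).
  dual value b^T y* = 16.
Strong duality: c^T x* = b^T y*. Confirmed.

16


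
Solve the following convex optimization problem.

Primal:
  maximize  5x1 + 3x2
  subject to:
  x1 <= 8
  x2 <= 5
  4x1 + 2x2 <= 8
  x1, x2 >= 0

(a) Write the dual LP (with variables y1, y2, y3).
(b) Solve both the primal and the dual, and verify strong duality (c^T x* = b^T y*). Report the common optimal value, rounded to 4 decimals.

The standard primal-dual pair for 'max c^T x s.t. A x <= b, x >= 0' is:
  Dual:  min b^T y  s.t.  A^T y >= c,  y >= 0.

So the dual LP is:
  minimize  8y1 + 5y2 + 8y3
  subject to:
    y1 + 4y3 >= 5
    y2 + 2y3 >= 3
    y1, y2, y3 >= 0

Solving the primal: x* = (0, 4).
  primal value c^T x* = 12.
Solving the dual: y* = (0, 0, 1.5).
  dual value b^T y* = 12.
Strong duality: c^T x* = b^T y*. Confirmed.

12


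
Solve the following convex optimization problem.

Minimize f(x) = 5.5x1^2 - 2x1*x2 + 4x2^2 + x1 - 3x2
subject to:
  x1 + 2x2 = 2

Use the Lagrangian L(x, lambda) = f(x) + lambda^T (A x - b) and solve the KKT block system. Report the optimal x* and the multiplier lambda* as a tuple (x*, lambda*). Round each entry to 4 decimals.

Form the Lagrangian:
  L(x, lambda) = (1/2) x^T Q x + c^T x + lambda^T (A x - b)
Stationarity (grad_x L = 0): Q x + c + A^T lambda = 0.
Primal feasibility: A x = b.

This gives the KKT block system:
  [ Q   A^T ] [ x     ]   [-c ]
  [ A    0  ] [ lambda ] = [ b ]

Solving the linear system:
  x*      = (0.2333, 0.8833)
  lambda* = (-1.8)
  f(x*)   = 0.5917

x* = (0.2333, 0.8833), lambda* = (-1.8)


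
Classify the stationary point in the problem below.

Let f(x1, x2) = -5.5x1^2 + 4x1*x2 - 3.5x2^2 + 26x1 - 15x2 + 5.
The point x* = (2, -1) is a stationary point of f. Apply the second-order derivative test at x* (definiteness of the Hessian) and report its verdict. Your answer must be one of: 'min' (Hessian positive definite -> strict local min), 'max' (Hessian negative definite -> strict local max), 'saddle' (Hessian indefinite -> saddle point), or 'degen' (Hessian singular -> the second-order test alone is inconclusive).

Compute the Hessian H = grad^2 f:
  H = [[-11, 4], [4, -7]]
Verify stationarity: grad f(x*) = H x* + g = (0, 0).
Eigenvalues of H: -13.4721, -4.5279.
Both eigenvalues < 0, so H is negative definite -> x* is a strict local max.

max


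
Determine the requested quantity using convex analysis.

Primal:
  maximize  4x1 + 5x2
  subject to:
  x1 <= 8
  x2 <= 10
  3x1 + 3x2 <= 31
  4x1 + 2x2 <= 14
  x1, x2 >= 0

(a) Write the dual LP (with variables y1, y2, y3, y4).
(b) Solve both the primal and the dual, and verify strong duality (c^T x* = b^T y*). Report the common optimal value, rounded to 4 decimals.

The standard primal-dual pair for 'max c^T x s.t. A x <= b, x >= 0' is:
  Dual:  min b^T y  s.t.  A^T y >= c,  y >= 0.

So the dual LP is:
  minimize  8y1 + 10y2 + 31y3 + 14y4
  subject to:
    y1 + 3y3 + 4y4 >= 4
    y2 + 3y3 + 2y4 >= 5
    y1, y2, y3, y4 >= 0

Solving the primal: x* = (0, 7).
  primal value c^T x* = 35.
Solving the dual: y* = (0, 0, 0, 2.5).
  dual value b^T y* = 35.
Strong duality: c^T x* = b^T y*. Confirmed.

35


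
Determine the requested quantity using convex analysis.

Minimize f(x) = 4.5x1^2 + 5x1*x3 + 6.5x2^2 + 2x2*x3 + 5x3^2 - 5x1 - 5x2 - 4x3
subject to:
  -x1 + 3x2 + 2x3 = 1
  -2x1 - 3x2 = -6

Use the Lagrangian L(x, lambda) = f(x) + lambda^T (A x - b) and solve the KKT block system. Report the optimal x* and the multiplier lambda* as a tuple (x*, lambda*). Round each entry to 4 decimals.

Form the Lagrangian:
  L(x, lambda) = (1/2) x^T Q x + c^T x + lambda^T (A x - b)
Stationarity (grad_x L = 0): Q x + c + A^T lambda = 0.
Primal feasibility: A x = b.

This gives the KKT block system:
  [ Q   A^T ] [ x     ]   [-c ]
  [ A    0  ] [ lambda ] = [ b ]

Solving the linear system:
  x*      = (1.3602, 1.0932, -0.4597)
  lambda* = (-0.1951, 2.569)
  f(x*)   = 2.5906

x* = (1.3602, 1.0932, -0.4597), lambda* = (-0.1951, 2.569)


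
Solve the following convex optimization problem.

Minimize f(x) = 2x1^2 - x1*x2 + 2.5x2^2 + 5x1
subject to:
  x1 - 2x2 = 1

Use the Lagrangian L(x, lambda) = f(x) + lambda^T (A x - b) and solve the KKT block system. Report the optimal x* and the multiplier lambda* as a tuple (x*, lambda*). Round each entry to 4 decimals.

Form the Lagrangian:
  L(x, lambda) = (1/2) x^T Q x + c^T x + lambda^T (A x - b)
Stationarity (grad_x L = 0): Q x + c + A^T lambda = 0.
Primal feasibility: A x = b.

This gives the KKT block system:
  [ Q   A^T ] [ x     ]   [-c ]
  [ A    0  ] [ lambda ] = [ b ]

Solving the linear system:
  x*      = (-1, -1)
  lambda* = (-2)
  f(x*)   = -1.5

x* = (-1, -1), lambda* = (-2)


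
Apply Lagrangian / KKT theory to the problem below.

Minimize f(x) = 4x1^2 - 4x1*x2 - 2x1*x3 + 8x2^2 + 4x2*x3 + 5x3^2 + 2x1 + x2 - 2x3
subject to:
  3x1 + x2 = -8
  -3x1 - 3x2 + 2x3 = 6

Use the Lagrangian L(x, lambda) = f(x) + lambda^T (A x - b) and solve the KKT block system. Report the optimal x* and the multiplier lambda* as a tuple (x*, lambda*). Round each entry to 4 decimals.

Form the Lagrangian:
  L(x, lambda) = (1/2) x^T Q x + c^T x + lambda^T (A x - b)
Stationarity (grad_x L = 0): Q x + c + A^T lambda = 0.
Primal feasibility: A x = b.

This gives the KKT block system:
  [ Q   A^T ] [ x     ]   [-c ]
  [ A    0  ] [ lambda ] = [ b ]

Solving the linear system:
  x*      = (-2.6086, -0.1743, -1.1743)
  lambda* = (9.8857, 4.6114)
  f(x*)   = 24.1871

x* = (-2.6086, -0.1743, -1.1743), lambda* = (9.8857, 4.6114)


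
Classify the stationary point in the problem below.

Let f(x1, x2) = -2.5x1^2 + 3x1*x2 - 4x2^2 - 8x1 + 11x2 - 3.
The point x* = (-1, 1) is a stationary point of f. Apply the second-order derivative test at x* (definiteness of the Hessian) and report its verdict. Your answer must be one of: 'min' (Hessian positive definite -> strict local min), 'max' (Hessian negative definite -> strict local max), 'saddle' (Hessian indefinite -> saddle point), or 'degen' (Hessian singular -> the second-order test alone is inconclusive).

Compute the Hessian H = grad^2 f:
  H = [[-5, 3], [3, -8]]
Verify stationarity: grad f(x*) = H x* + g = (0, 0).
Eigenvalues of H: -9.8541, -3.1459.
Both eigenvalues < 0, so H is negative definite -> x* is a strict local max.

max


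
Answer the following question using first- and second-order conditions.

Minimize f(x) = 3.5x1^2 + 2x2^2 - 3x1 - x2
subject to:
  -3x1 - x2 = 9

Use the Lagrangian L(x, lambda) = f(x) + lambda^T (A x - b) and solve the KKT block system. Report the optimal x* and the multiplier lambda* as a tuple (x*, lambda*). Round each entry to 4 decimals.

Form the Lagrangian:
  L(x, lambda) = (1/2) x^T Q x + c^T x + lambda^T (A x - b)
Stationarity (grad_x L = 0): Q x + c + A^T lambda = 0.
Primal feasibility: A x = b.

This gives the KKT block system:
  [ Q   A^T ] [ x     ]   [-c ]
  [ A    0  ] [ lambda ] = [ b ]

Solving the linear system:
  x*      = (-2.5116, -1.4651)
  lambda* = (-6.8605)
  f(x*)   = 35.3721

x* = (-2.5116, -1.4651), lambda* = (-6.8605)


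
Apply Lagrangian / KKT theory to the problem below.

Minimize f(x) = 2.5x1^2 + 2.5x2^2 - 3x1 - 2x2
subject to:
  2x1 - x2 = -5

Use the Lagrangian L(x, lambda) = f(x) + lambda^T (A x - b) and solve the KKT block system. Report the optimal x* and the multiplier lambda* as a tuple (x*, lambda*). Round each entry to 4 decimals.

Form the Lagrangian:
  L(x, lambda) = (1/2) x^T Q x + c^T x + lambda^T (A x - b)
Stationarity (grad_x L = 0): Q x + c + A^T lambda = 0.
Primal feasibility: A x = b.

This gives the KKT block system:
  [ Q   A^T ] [ x     ]   [-c ]
  [ A    0  ] [ lambda ] = [ b ]

Solving the linear system:
  x*      = (-1.72, 1.56)
  lambda* = (5.8)
  f(x*)   = 15.52

x* = (-1.72, 1.56), lambda* = (5.8)


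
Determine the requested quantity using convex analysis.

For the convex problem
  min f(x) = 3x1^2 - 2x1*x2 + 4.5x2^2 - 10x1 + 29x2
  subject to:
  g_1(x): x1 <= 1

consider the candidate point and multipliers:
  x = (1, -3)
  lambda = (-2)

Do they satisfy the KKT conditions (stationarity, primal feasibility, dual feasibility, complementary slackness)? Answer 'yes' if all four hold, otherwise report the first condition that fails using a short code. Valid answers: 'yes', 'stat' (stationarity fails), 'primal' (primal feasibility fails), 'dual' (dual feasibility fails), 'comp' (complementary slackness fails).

Gradient of f: grad f(x) = Q x + c = (2, 0)
Constraint values g_i(x) = a_i^T x - b_i:
  g_1((1, -3)) = 0
Stationarity residual: grad f(x) + sum_i lambda_i a_i = (0, 0)
  -> stationarity OK
Primal feasibility (all g_i <= 0): OK
Dual feasibility (all lambda_i >= 0): FAILS
Complementary slackness (lambda_i * g_i(x) = 0 for all i): OK

Verdict: the first failing condition is dual_feasibility -> dual.

dual


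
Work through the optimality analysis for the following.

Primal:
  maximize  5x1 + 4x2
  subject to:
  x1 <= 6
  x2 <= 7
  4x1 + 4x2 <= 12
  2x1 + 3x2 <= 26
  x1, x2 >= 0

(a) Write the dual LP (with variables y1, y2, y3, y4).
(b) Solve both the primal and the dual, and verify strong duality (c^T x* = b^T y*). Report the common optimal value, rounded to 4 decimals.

The standard primal-dual pair for 'max c^T x s.t. A x <= b, x >= 0' is:
  Dual:  min b^T y  s.t.  A^T y >= c,  y >= 0.

So the dual LP is:
  minimize  6y1 + 7y2 + 12y3 + 26y4
  subject to:
    y1 + 4y3 + 2y4 >= 5
    y2 + 4y3 + 3y4 >= 4
    y1, y2, y3, y4 >= 0

Solving the primal: x* = (3, 0).
  primal value c^T x* = 15.
Solving the dual: y* = (0, 0, 1.25, 0).
  dual value b^T y* = 15.
Strong duality: c^T x* = b^T y*. Confirmed.

15


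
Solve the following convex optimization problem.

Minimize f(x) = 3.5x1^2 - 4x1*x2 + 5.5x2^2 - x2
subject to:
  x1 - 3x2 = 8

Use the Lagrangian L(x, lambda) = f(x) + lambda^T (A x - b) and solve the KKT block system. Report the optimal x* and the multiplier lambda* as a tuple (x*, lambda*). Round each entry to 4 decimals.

Form the Lagrangian:
  L(x, lambda) = (1/2) x^T Q x + c^T x + lambda^T (A x - b)
Stationarity (grad_x L = 0): Q x + c + A^T lambda = 0.
Primal feasibility: A x = b.

This gives the KKT block system:
  [ Q   A^T ] [ x     ]   [-c ]
  [ A    0  ] [ lambda ] = [ b ]

Solving the linear system:
  x*      = (-0.1, -2.7)
  lambda* = (-10.1)
  f(x*)   = 41.75

x* = (-0.1, -2.7), lambda* = (-10.1)


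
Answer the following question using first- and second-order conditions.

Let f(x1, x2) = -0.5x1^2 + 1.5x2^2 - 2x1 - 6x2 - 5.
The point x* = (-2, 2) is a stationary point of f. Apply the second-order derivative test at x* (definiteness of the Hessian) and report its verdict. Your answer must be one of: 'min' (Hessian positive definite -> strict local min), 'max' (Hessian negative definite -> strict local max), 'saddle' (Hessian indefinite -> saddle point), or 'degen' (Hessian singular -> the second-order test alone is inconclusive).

Compute the Hessian H = grad^2 f:
  H = [[-1, 0], [0, 3]]
Verify stationarity: grad f(x*) = H x* + g = (0, 0).
Eigenvalues of H: -1, 3.
Eigenvalues have mixed signs, so H is indefinite -> x* is a saddle point.

saddle


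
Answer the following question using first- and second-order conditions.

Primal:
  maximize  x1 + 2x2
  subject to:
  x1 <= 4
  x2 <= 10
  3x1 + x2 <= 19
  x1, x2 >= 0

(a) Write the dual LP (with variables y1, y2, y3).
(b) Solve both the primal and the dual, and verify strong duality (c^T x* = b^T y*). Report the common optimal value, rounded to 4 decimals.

The standard primal-dual pair for 'max c^T x s.t. A x <= b, x >= 0' is:
  Dual:  min b^T y  s.t.  A^T y >= c,  y >= 0.

So the dual LP is:
  minimize  4y1 + 10y2 + 19y3
  subject to:
    y1 + 3y3 >= 1
    y2 + y3 >= 2
    y1, y2, y3 >= 0

Solving the primal: x* = (3, 10).
  primal value c^T x* = 23.
Solving the dual: y* = (0, 1.6667, 0.3333).
  dual value b^T y* = 23.
Strong duality: c^T x* = b^T y*. Confirmed.

23


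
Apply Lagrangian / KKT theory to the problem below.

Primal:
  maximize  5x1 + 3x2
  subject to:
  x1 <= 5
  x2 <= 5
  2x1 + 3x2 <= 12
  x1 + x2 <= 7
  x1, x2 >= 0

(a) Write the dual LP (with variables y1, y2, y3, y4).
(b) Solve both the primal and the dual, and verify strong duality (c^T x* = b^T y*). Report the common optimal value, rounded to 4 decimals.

The standard primal-dual pair for 'max c^T x s.t. A x <= b, x >= 0' is:
  Dual:  min b^T y  s.t.  A^T y >= c,  y >= 0.

So the dual LP is:
  minimize  5y1 + 5y2 + 12y3 + 7y4
  subject to:
    y1 + 2y3 + y4 >= 5
    y2 + 3y3 + y4 >= 3
    y1, y2, y3, y4 >= 0

Solving the primal: x* = (5, 0.6667).
  primal value c^T x* = 27.
Solving the dual: y* = (3, 0, 1, 0).
  dual value b^T y* = 27.
Strong duality: c^T x* = b^T y*. Confirmed.

27


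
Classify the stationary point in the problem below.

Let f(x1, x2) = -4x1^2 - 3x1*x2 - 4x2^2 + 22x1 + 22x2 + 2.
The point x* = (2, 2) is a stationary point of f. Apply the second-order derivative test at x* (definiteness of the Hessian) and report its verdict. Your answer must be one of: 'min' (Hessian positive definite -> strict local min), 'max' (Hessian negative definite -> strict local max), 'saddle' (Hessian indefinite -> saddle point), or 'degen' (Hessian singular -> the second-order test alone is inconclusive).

Compute the Hessian H = grad^2 f:
  H = [[-8, -3], [-3, -8]]
Verify stationarity: grad f(x*) = H x* + g = (0, 0).
Eigenvalues of H: -11, -5.
Both eigenvalues < 0, so H is negative definite -> x* is a strict local max.

max


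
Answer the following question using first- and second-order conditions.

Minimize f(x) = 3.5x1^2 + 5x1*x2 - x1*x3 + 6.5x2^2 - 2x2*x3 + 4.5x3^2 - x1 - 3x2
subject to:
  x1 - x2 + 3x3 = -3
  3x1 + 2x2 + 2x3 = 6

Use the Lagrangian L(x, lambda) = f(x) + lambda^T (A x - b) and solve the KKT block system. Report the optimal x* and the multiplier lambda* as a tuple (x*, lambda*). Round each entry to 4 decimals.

Form the Lagrangian:
  L(x, lambda) = (1/2) x^T Q x + c^T x + lambda^T (A x - b)
Stationarity (grad_x L = 0): Q x + c + A^T lambda = 0.
Primal feasibility: A x = b.

This gives the KKT block system:
  [ Q   A^T ] [ x     ]   [-c ]
  [ A    0  ] [ lambda ] = [ b ]

Solving the linear system:
  x*      = (1.2754, 1.8841, -0.7971)
  lambda* = (10.4203, -9.5217)
  f(x*)   = 40.7319

x* = (1.2754, 1.8841, -0.7971), lambda* = (10.4203, -9.5217)


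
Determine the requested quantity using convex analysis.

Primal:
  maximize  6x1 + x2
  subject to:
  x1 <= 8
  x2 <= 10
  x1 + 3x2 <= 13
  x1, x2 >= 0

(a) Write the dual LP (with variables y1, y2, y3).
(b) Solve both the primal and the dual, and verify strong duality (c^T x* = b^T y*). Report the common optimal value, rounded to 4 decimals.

The standard primal-dual pair for 'max c^T x s.t. A x <= b, x >= 0' is:
  Dual:  min b^T y  s.t.  A^T y >= c,  y >= 0.

So the dual LP is:
  minimize  8y1 + 10y2 + 13y3
  subject to:
    y1 + y3 >= 6
    y2 + 3y3 >= 1
    y1, y2, y3 >= 0

Solving the primal: x* = (8, 1.6667).
  primal value c^T x* = 49.6667.
Solving the dual: y* = (5.6667, 0, 0.3333).
  dual value b^T y* = 49.6667.
Strong duality: c^T x* = b^T y*. Confirmed.

49.6667


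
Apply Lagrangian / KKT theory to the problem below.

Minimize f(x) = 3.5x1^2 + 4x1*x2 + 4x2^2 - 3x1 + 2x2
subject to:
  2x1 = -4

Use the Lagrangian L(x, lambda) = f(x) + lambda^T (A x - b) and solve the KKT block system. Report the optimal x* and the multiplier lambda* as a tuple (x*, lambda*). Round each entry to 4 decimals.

Form the Lagrangian:
  L(x, lambda) = (1/2) x^T Q x + c^T x + lambda^T (A x - b)
Stationarity (grad_x L = 0): Q x + c + A^T lambda = 0.
Primal feasibility: A x = b.

This gives the KKT block system:
  [ Q   A^T ] [ x     ]   [-c ]
  [ A    0  ] [ lambda ] = [ b ]

Solving the linear system:
  x*      = (-2, 0.75)
  lambda* = (7)
  f(x*)   = 17.75

x* = (-2, 0.75), lambda* = (7)


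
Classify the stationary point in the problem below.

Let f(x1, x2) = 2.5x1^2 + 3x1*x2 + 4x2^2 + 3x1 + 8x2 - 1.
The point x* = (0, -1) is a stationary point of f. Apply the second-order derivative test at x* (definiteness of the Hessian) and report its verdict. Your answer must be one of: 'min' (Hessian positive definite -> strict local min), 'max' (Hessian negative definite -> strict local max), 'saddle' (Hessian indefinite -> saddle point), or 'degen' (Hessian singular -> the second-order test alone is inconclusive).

Compute the Hessian H = grad^2 f:
  H = [[5, 3], [3, 8]]
Verify stationarity: grad f(x*) = H x* + g = (0, 0).
Eigenvalues of H: 3.1459, 9.8541.
Both eigenvalues > 0, so H is positive definite -> x* is a strict local min.

min


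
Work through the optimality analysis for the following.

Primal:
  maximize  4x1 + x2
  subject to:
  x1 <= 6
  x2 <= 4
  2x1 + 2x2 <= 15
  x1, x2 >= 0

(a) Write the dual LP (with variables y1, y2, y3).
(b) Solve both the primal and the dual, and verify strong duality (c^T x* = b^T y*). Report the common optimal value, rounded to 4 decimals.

The standard primal-dual pair for 'max c^T x s.t. A x <= b, x >= 0' is:
  Dual:  min b^T y  s.t.  A^T y >= c,  y >= 0.

So the dual LP is:
  minimize  6y1 + 4y2 + 15y3
  subject to:
    y1 + 2y3 >= 4
    y2 + 2y3 >= 1
    y1, y2, y3 >= 0

Solving the primal: x* = (6, 1.5).
  primal value c^T x* = 25.5.
Solving the dual: y* = (3, 0, 0.5).
  dual value b^T y* = 25.5.
Strong duality: c^T x* = b^T y*. Confirmed.

25.5


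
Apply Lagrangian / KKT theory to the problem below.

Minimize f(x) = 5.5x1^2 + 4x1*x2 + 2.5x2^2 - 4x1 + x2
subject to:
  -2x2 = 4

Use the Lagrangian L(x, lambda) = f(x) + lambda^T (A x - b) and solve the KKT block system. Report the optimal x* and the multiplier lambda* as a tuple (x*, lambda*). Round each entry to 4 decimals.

Form the Lagrangian:
  L(x, lambda) = (1/2) x^T Q x + c^T x + lambda^T (A x - b)
Stationarity (grad_x L = 0): Q x + c + A^T lambda = 0.
Primal feasibility: A x = b.

This gives the KKT block system:
  [ Q   A^T ] [ x     ]   [-c ]
  [ A    0  ] [ lambda ] = [ b ]

Solving the linear system:
  x*      = (1.0909, -2)
  lambda* = (-2.3182)
  f(x*)   = 1.4545

x* = (1.0909, -2), lambda* = (-2.3182)


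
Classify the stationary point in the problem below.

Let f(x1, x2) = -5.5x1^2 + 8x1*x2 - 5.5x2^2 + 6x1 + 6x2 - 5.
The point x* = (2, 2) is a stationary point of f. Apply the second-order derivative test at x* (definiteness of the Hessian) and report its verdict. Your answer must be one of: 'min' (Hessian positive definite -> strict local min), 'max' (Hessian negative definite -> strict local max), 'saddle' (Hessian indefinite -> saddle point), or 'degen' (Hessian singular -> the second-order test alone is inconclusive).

Compute the Hessian H = grad^2 f:
  H = [[-11, 8], [8, -11]]
Verify stationarity: grad f(x*) = H x* + g = (0, 0).
Eigenvalues of H: -19, -3.
Both eigenvalues < 0, so H is negative definite -> x* is a strict local max.

max


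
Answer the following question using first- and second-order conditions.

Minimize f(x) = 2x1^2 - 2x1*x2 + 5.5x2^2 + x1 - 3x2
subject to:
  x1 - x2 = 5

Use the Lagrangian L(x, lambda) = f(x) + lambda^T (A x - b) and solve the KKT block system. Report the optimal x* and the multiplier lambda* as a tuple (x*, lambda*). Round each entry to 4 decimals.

Form the Lagrangian:
  L(x, lambda) = (1/2) x^T Q x + c^T x + lambda^T (A x - b)
Stationarity (grad_x L = 0): Q x + c + A^T lambda = 0.
Primal feasibility: A x = b.

This gives the KKT block system:
  [ Q   A^T ] [ x     ]   [-c ]
  [ A    0  ] [ lambda ] = [ b ]

Solving the linear system:
  x*      = (4.2727, -0.7273)
  lambda* = (-19.5455)
  f(x*)   = 52.0909

x* = (4.2727, -0.7273), lambda* = (-19.5455)


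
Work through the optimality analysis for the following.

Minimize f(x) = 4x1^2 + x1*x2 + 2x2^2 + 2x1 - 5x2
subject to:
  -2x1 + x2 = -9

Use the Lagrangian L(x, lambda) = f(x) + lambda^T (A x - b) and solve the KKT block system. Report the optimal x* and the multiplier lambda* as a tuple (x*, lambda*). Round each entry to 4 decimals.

Form the Lagrangian:
  L(x, lambda) = (1/2) x^T Q x + c^T x + lambda^T (A x - b)
Stationarity (grad_x L = 0): Q x + c + A^T lambda = 0.
Primal feasibility: A x = b.

This gives the KKT block system:
  [ Q   A^T ] [ x     ]   [-c ]
  [ A    0  ] [ lambda ] = [ b ]

Solving the linear system:
  x*      = (3.1786, -2.6429)
  lambda* = (12.3929)
  f(x*)   = 65.5536

x* = (3.1786, -2.6429), lambda* = (12.3929)


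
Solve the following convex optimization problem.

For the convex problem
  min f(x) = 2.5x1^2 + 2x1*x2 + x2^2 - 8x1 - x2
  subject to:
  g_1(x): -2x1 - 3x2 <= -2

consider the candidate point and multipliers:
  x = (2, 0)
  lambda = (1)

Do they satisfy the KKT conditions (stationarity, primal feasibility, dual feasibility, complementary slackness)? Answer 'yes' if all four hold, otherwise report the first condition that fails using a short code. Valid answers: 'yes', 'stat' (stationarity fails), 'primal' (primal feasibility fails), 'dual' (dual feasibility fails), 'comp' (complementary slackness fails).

Gradient of f: grad f(x) = Q x + c = (2, 3)
Constraint values g_i(x) = a_i^T x - b_i:
  g_1((2, 0)) = -2
Stationarity residual: grad f(x) + sum_i lambda_i a_i = (0, 0)
  -> stationarity OK
Primal feasibility (all g_i <= 0): OK
Dual feasibility (all lambda_i >= 0): OK
Complementary slackness (lambda_i * g_i(x) = 0 for all i): FAILS

Verdict: the first failing condition is complementary_slackness -> comp.

comp


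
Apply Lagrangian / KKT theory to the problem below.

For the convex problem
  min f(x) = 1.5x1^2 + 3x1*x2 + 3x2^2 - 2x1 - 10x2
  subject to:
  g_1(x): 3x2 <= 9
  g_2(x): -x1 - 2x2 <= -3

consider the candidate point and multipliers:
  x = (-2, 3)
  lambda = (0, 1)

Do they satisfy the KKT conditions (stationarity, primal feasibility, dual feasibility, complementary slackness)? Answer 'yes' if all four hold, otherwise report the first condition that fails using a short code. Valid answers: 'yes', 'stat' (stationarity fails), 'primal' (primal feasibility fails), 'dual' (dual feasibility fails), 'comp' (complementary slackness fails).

Gradient of f: grad f(x) = Q x + c = (1, 2)
Constraint values g_i(x) = a_i^T x - b_i:
  g_1((-2, 3)) = 0
  g_2((-2, 3)) = -1
Stationarity residual: grad f(x) + sum_i lambda_i a_i = (0, 0)
  -> stationarity OK
Primal feasibility (all g_i <= 0): OK
Dual feasibility (all lambda_i >= 0): OK
Complementary slackness (lambda_i * g_i(x) = 0 for all i): FAILS

Verdict: the first failing condition is complementary_slackness -> comp.

comp


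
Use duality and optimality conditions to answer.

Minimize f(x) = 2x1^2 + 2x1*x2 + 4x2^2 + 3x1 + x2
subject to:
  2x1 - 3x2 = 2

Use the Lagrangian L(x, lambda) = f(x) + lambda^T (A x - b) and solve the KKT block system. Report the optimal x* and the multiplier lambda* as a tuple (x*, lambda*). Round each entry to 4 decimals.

Form the Lagrangian:
  L(x, lambda) = (1/2) x^T Q x + c^T x + lambda^T (A x - b)
Stationarity (grad_x L = 0): Q x + c + A^T lambda = 0.
Primal feasibility: A x = b.

This gives the KKT block system:
  [ Q   A^T ] [ x     ]   [-c ]
  [ A    0  ] [ lambda ] = [ b ]

Solving the linear system:
  x*      = (0.1196, -0.587)
  lambda* = (-1.1522)
  f(x*)   = 1.038

x* = (0.1196, -0.587), lambda* = (-1.1522)


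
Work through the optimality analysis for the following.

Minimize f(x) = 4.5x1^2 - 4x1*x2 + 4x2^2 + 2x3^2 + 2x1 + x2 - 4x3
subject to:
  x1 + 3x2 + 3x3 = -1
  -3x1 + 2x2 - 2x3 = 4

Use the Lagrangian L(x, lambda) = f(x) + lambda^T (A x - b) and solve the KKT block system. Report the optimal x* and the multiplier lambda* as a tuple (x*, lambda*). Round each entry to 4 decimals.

Form the Lagrangian:
  L(x, lambda) = (1/2) x^T Q x + c^T x + lambda^T (A x - b)
Stationarity (grad_x L = 0): Q x + c + A^T lambda = 0.
Primal feasibility: A x = b.

This gives the KKT block system:
  [ Q   A^T ] [ x     ]   [-c ]
  [ A    0  ] [ lambda ] = [ b ]

Solving the linear system:
  x*      = (-1.064, 0.2127, -0.1913)
  lambda* = (-0.3653, -2.9307)
  f(x*)   = 5.1037

x* = (-1.064, 0.2127, -0.1913), lambda* = (-0.3653, -2.9307)


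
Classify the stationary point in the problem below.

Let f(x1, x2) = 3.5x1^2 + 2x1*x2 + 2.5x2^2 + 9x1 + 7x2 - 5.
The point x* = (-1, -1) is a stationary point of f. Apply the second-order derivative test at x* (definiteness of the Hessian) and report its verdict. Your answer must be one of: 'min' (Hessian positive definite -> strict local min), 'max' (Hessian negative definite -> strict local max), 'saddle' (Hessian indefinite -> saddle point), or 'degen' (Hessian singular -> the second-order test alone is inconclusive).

Compute the Hessian H = grad^2 f:
  H = [[7, 2], [2, 5]]
Verify stationarity: grad f(x*) = H x* + g = (0, 0).
Eigenvalues of H: 3.7639, 8.2361.
Both eigenvalues > 0, so H is positive definite -> x* is a strict local min.

min


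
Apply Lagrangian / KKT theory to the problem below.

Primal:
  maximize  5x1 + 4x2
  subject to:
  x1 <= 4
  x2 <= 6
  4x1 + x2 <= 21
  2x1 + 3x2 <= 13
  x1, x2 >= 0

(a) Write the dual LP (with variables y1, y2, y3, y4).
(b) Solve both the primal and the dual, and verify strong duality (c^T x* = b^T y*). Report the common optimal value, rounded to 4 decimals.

The standard primal-dual pair for 'max c^T x s.t. A x <= b, x >= 0' is:
  Dual:  min b^T y  s.t.  A^T y >= c,  y >= 0.

So the dual LP is:
  minimize  4y1 + 6y2 + 21y3 + 13y4
  subject to:
    y1 + 4y3 + 2y4 >= 5
    y2 + y3 + 3y4 >= 4
    y1, y2, y3, y4 >= 0

Solving the primal: x* = (4, 1.6667).
  primal value c^T x* = 26.6667.
Solving the dual: y* = (2.3333, 0, 0, 1.3333).
  dual value b^T y* = 26.6667.
Strong duality: c^T x* = b^T y*. Confirmed.

26.6667


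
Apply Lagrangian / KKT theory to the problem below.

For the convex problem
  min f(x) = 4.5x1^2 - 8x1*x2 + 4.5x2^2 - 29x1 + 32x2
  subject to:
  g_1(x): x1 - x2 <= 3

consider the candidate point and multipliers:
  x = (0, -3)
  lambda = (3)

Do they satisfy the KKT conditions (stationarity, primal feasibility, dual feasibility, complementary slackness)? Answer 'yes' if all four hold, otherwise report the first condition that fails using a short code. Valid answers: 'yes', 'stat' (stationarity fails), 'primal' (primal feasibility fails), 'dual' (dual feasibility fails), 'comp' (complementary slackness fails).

Gradient of f: grad f(x) = Q x + c = (-5, 5)
Constraint values g_i(x) = a_i^T x - b_i:
  g_1((0, -3)) = 0
Stationarity residual: grad f(x) + sum_i lambda_i a_i = (-2, 2)
  -> stationarity FAILS
Primal feasibility (all g_i <= 0): OK
Dual feasibility (all lambda_i >= 0): OK
Complementary slackness (lambda_i * g_i(x) = 0 for all i): OK

Verdict: the first failing condition is stationarity -> stat.

stat


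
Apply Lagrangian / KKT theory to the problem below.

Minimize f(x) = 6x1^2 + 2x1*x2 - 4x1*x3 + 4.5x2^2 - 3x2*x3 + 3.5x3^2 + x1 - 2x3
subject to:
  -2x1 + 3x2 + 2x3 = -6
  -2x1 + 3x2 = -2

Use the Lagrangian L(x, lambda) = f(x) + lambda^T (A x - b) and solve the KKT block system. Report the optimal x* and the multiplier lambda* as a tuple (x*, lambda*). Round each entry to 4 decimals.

Form the Lagrangian:
  L(x, lambda) = (1/2) x^T Q x + c^T x + lambda^T (A x - b)
Stationarity (grad_x L = 0): Q x + c + A^T lambda = 0.
Primal feasibility: A x = b.

This gives the KKT block system:
  [ Q   A^T ] [ x     ]   [-c ]
  [ A    0  ] [ lambda ] = [ b ]

Solving the linear system:
  x*      = (-0.4107, -0.9405, -2)
  lambda* = (5.7679, -4.6726)
  f(x*)   = 14.4256

x* = (-0.4107, -0.9405, -2), lambda* = (5.7679, -4.6726)


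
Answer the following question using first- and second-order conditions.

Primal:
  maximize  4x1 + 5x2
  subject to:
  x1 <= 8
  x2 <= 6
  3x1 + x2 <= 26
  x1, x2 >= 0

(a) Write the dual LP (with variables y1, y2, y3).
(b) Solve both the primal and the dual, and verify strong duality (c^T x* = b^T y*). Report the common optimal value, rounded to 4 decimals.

The standard primal-dual pair for 'max c^T x s.t. A x <= b, x >= 0' is:
  Dual:  min b^T y  s.t.  A^T y >= c,  y >= 0.

So the dual LP is:
  minimize  8y1 + 6y2 + 26y3
  subject to:
    y1 + 3y3 >= 4
    y2 + y3 >= 5
    y1, y2, y3 >= 0

Solving the primal: x* = (6.6667, 6).
  primal value c^T x* = 56.6667.
Solving the dual: y* = (0, 3.6667, 1.3333).
  dual value b^T y* = 56.6667.
Strong duality: c^T x* = b^T y*. Confirmed.

56.6667


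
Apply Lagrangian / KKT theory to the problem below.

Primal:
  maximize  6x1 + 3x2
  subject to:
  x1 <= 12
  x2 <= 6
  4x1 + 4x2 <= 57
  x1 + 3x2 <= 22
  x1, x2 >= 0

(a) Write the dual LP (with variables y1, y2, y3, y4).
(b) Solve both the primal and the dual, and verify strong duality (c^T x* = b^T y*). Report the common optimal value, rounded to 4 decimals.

The standard primal-dual pair for 'max c^T x s.t. A x <= b, x >= 0' is:
  Dual:  min b^T y  s.t.  A^T y >= c,  y >= 0.

So the dual LP is:
  minimize  12y1 + 6y2 + 57y3 + 22y4
  subject to:
    y1 + 4y3 + y4 >= 6
    y2 + 4y3 + 3y4 >= 3
    y1, y2, y3, y4 >= 0

Solving the primal: x* = (12, 2.25).
  primal value c^T x* = 78.75.
Solving the dual: y* = (3, 0, 0.75, 0).
  dual value b^T y* = 78.75.
Strong duality: c^T x* = b^T y*. Confirmed.

78.75


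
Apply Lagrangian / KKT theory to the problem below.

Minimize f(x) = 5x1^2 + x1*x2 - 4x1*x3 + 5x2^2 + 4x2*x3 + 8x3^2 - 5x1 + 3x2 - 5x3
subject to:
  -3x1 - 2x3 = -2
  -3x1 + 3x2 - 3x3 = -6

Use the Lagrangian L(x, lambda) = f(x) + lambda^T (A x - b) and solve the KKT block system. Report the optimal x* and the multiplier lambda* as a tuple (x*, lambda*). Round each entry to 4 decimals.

Form the Lagrangian:
  L(x, lambda) = (1/2) x^T Q x + c^T x + lambda^T (A x - b)
Stationarity (grad_x L = 0): Q x + c + A^T lambda = 0.
Primal feasibility: A x = b.

This gives the KKT block system:
  [ Q   A^T ] [ x     ]   [-c ]
  [ A    0  ] [ lambda ] = [ b ]

Solving the linear system:
  x*      = (0.2901, -1.145, 0.5649)
  lambda* = (-3.8015, 1.9669)
  f(x*)   = -1.7557

x* = (0.2901, -1.145, 0.5649), lambda* = (-3.8015, 1.9669)


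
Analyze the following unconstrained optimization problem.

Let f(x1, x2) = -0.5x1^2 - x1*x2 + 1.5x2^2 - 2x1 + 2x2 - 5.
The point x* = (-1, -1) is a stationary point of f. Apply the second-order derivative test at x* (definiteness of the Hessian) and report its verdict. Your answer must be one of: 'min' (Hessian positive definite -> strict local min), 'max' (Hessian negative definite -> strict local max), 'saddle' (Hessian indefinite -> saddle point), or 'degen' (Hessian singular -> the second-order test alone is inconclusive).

Compute the Hessian H = grad^2 f:
  H = [[-1, -1], [-1, 3]]
Verify stationarity: grad f(x*) = H x* + g = (0, 0).
Eigenvalues of H: -1.2361, 3.2361.
Eigenvalues have mixed signs, so H is indefinite -> x* is a saddle point.

saddle


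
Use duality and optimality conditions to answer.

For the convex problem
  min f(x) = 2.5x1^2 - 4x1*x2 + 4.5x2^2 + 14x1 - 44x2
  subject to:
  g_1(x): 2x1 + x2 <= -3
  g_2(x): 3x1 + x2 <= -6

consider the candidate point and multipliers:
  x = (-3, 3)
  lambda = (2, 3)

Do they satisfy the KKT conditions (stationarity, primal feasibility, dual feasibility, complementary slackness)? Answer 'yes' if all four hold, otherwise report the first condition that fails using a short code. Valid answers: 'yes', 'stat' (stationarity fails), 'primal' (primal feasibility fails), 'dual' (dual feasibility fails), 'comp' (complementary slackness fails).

Gradient of f: grad f(x) = Q x + c = (-13, -5)
Constraint values g_i(x) = a_i^T x - b_i:
  g_1((-3, 3)) = 0
  g_2((-3, 3)) = 0
Stationarity residual: grad f(x) + sum_i lambda_i a_i = (0, 0)
  -> stationarity OK
Primal feasibility (all g_i <= 0): OK
Dual feasibility (all lambda_i >= 0): OK
Complementary slackness (lambda_i * g_i(x) = 0 for all i): OK

Verdict: yes, KKT holds.

yes


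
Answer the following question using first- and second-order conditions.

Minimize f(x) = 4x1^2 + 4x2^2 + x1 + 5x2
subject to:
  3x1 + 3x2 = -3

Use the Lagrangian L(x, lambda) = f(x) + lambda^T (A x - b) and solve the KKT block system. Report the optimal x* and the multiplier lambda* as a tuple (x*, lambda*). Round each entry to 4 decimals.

Form the Lagrangian:
  L(x, lambda) = (1/2) x^T Q x + c^T x + lambda^T (A x - b)
Stationarity (grad_x L = 0): Q x + c + A^T lambda = 0.
Primal feasibility: A x = b.

This gives the KKT block system:
  [ Q   A^T ] [ x     ]   [-c ]
  [ A    0  ] [ lambda ] = [ b ]

Solving the linear system:
  x*      = (-0.25, -0.75)
  lambda* = (0.3333)
  f(x*)   = -1.5

x* = (-0.25, -0.75), lambda* = (0.3333)


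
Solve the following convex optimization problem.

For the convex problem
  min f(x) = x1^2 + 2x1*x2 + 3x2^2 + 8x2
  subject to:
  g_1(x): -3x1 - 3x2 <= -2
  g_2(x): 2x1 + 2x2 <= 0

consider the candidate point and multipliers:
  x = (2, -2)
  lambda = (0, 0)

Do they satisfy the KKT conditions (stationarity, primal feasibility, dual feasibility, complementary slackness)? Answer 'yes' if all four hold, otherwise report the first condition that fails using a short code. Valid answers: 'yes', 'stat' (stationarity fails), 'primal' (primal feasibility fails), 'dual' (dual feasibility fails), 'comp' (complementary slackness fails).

Gradient of f: grad f(x) = Q x + c = (0, 0)
Constraint values g_i(x) = a_i^T x - b_i:
  g_1((2, -2)) = 2
  g_2((2, -2)) = 0
Stationarity residual: grad f(x) + sum_i lambda_i a_i = (0, 0)
  -> stationarity OK
Primal feasibility (all g_i <= 0): FAILS
Dual feasibility (all lambda_i >= 0): OK
Complementary slackness (lambda_i * g_i(x) = 0 for all i): OK

Verdict: the first failing condition is primal_feasibility -> primal.

primal


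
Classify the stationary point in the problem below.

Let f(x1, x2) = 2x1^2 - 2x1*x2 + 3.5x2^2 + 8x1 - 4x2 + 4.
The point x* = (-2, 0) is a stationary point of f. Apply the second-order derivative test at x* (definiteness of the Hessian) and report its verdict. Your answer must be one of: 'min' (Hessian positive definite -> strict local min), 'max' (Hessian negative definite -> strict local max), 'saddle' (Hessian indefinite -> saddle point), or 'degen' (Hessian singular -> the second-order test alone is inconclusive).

Compute the Hessian H = grad^2 f:
  H = [[4, -2], [-2, 7]]
Verify stationarity: grad f(x*) = H x* + g = (0, 0).
Eigenvalues of H: 3, 8.
Both eigenvalues > 0, so H is positive definite -> x* is a strict local min.

min


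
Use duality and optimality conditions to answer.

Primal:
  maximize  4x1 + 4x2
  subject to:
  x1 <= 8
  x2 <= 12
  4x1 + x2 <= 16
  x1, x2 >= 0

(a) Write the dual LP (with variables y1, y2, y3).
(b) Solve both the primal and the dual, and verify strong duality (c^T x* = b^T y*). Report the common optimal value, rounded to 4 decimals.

The standard primal-dual pair for 'max c^T x s.t. A x <= b, x >= 0' is:
  Dual:  min b^T y  s.t.  A^T y >= c,  y >= 0.

So the dual LP is:
  minimize  8y1 + 12y2 + 16y3
  subject to:
    y1 + 4y3 >= 4
    y2 + y3 >= 4
    y1, y2, y3 >= 0

Solving the primal: x* = (1, 12).
  primal value c^T x* = 52.
Solving the dual: y* = (0, 3, 1).
  dual value b^T y* = 52.
Strong duality: c^T x* = b^T y*. Confirmed.

52


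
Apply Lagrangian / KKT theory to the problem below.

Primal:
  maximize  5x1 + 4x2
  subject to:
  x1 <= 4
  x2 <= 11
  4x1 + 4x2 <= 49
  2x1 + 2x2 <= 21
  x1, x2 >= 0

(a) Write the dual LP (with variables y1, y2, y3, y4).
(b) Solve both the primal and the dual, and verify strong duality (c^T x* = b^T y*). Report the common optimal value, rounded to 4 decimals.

The standard primal-dual pair for 'max c^T x s.t. A x <= b, x >= 0' is:
  Dual:  min b^T y  s.t.  A^T y >= c,  y >= 0.

So the dual LP is:
  minimize  4y1 + 11y2 + 49y3 + 21y4
  subject to:
    y1 + 4y3 + 2y4 >= 5
    y2 + 4y3 + 2y4 >= 4
    y1, y2, y3, y4 >= 0

Solving the primal: x* = (4, 6.5).
  primal value c^T x* = 46.
Solving the dual: y* = (1, 0, 0, 2).
  dual value b^T y* = 46.
Strong duality: c^T x* = b^T y*. Confirmed.

46


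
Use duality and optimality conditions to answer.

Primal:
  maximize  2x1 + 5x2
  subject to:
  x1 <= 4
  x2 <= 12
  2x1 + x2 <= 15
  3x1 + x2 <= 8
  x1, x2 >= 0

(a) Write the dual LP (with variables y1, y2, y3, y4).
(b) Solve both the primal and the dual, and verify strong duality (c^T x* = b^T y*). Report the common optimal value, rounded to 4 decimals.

The standard primal-dual pair for 'max c^T x s.t. A x <= b, x >= 0' is:
  Dual:  min b^T y  s.t.  A^T y >= c,  y >= 0.

So the dual LP is:
  minimize  4y1 + 12y2 + 15y3 + 8y4
  subject to:
    y1 + 2y3 + 3y4 >= 2
    y2 + y3 + y4 >= 5
    y1, y2, y3, y4 >= 0

Solving the primal: x* = (0, 8).
  primal value c^T x* = 40.
Solving the dual: y* = (0, 0, 0, 5).
  dual value b^T y* = 40.
Strong duality: c^T x* = b^T y*. Confirmed.

40


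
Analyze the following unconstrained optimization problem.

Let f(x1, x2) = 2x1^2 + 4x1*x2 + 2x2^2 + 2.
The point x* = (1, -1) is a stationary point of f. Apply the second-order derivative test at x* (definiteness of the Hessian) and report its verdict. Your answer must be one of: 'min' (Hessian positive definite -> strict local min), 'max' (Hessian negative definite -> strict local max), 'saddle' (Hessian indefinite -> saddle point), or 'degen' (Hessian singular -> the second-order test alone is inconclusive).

Compute the Hessian H = grad^2 f:
  H = [[4, 4], [4, 4]]
Verify stationarity: grad f(x*) = H x* + g = (0, 0).
Eigenvalues of H: 0, 8.
H has a zero eigenvalue (singular; positive semidefinite but not definite), so H is neither positive definite, negative definite, nor indefinite. The second-order test alone is inconclusive -> degen.
(Indeed, f is constant along the null direction of H through x*, so x* is not a strict local extremum.)

degen
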